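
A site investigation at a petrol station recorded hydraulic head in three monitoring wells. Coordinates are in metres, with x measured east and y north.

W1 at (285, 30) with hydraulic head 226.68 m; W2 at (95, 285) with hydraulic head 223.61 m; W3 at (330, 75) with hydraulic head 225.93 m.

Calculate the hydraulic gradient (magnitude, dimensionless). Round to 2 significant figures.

Differences from W1: to W2 (Δx, Δy, Δh) = (-190, 255, -3.07); to W3 = (45, 45, -0.75).
Solve a·Δx + b·Δy = Δh: det = (-190)·45 − 45·255 = -20025.
∂h/∂x = [(-3.07)·45 − (-0.75)·255] / -20025 = -0.002652
∂h/∂y = [(-190)·(-0.75) − 45·(-3.07)] / -20025 = -0.01401
|∇h| = √(-0.002652² + -0.01401²) = 0.01426

0.014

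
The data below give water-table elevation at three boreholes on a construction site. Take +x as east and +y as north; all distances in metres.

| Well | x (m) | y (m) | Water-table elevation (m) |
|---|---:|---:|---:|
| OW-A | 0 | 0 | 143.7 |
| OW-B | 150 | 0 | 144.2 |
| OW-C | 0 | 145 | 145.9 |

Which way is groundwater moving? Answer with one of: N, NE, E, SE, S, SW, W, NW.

S

∂h/∂x = (144.2 − 143.7) / (150 − 0) = +0.003333
∂h/∂y = (145.9 − 143.7) / (145 − 0) = +0.01517
Flow = −∇h = (-0.003333 east, -0.01517 north), which points south.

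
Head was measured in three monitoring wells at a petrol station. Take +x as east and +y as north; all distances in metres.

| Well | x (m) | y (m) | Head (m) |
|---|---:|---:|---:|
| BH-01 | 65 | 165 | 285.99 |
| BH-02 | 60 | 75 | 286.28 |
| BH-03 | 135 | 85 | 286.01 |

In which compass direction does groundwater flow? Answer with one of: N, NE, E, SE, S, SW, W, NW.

NE

Differences from BH-01: to BH-02 (Δx, Δy, Δh) = (-5, -90, +0.29); to BH-03 = (70, -80, +0.02).
Determinant of the coordinate differences = (-5)·(-80) − 70·(-90) = 6700.
∂h/∂x = [(+0.29)·(-80) − (+0.02)·(-90)] / 6700 = -0.003194
∂h/∂y = [(-5)·(+0.02) − 70·(+0.29)] / 6700 = -0.003045
Flow = −∇h = (+0.003194 east, +0.003045 north), which points northeast.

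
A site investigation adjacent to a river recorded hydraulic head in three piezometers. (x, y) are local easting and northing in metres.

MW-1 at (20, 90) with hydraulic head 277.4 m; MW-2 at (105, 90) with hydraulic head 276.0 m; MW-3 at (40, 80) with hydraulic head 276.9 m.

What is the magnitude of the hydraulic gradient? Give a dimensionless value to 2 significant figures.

0.024

Differences from MW-1: to MW-2 (Δx, Δy, Δh) = (85, 0, -1.4); to MW-3 = (20, -10, -0.5).
Determinant of the coordinate differences = 85·(-10) − 20·0 = -850.
∂h/∂x = [(-1.4)·(-10) − (-0.5)·0] / -850 = -0.01647
∂h/∂y = [85·(-0.5) − 20·(-1.4)] / -850 = +0.01706
|∇h| = √(-0.01647² + 0.01706²) = 0.02371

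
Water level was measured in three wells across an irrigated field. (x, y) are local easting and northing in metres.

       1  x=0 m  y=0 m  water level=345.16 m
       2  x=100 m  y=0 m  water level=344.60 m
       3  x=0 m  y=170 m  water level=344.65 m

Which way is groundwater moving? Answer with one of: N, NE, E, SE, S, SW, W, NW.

∂h/∂x = (344.60 − 345.16) / (100 − 0) = -0.005600
∂h/∂y = (344.65 − 345.16) / (170 − 0) = -0.003000
Flow = −∇h = (+0.005600 east, +0.003000 north), which points northeast.

NE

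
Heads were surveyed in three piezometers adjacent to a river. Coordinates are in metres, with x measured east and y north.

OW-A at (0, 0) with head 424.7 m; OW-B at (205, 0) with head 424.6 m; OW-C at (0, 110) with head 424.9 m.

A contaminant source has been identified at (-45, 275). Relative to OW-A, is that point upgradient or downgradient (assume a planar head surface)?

upgradient

∂h/∂x = (424.6 − 424.7) / (205 − 0) = -0.0004878
∂h/∂y = (424.9 − 424.7) / (110 − 0) = +0.001818
Head at (-45, 275) = 424.7 + (-0.0004878)·(-45) + (+0.001818)·(275) = 425.22 m.
That is higher than the 424.7 m at OW-A, so the point is upgradient.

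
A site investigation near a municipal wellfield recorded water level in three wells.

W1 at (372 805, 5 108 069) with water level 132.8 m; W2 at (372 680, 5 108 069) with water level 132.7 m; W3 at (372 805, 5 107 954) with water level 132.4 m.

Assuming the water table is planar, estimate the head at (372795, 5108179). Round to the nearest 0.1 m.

∂h/∂x = (132.7 − 132.8) / (372680 − 372805) = +0.0008000
∂h/∂y = (132.4 − 132.8) / (5107954 − 5108069) = +0.003478
h(372795, 5108179) = 132.8 + (+0.0008000)·(-10) + (+0.003478)·(110) = 132.8 -0.008 +0.383 = 133.175 m.

133.2 m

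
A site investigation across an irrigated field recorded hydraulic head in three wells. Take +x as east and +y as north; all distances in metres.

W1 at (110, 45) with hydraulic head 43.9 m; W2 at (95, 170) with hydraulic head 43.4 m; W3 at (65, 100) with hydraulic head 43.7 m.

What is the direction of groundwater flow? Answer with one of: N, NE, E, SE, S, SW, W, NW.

N

Taking W1 as reference: W2−W1 = (-15, 125, -0.5); W3−W1 = (-45, 55, -0.2).
Solve a·Δx + b·Δy = Δh: det = (-15)·55 − (-45)·125 = 4800.
∂h/∂x = [(-0.5)·55 − (-0.2)·125] / 4800 = -0.0005208
∂h/∂y = [(-15)·(-0.2) − (-45)·(-0.5)] / 4800 = -0.004063
Flow = −∇h = (+0.0005208 east, +0.004063 north), which points north.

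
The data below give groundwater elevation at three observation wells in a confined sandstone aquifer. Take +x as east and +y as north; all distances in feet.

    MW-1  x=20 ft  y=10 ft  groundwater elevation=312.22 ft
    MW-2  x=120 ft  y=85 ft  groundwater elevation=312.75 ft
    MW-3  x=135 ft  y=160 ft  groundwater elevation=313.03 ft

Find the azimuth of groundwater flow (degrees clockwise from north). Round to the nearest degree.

223°

Taking MW-1 as reference: MW-2−MW-1 = (100, 75, +0.53); MW-3−MW-1 = (115, 150, +0.81).
Determinant of the coordinate differences = 100·150 − 115·75 = 6375.
∂h/∂x = [(+0.53)·150 − (+0.81)·75] / 6375 = +0.002941
∂h/∂y = [100·(+0.81) − 115·(+0.53)] / 6375 = +0.003145
Flow direction (−∇h) has components (-0.002941 E, -0.003145 N).
Azimuth = atan2(E, N) = atan2(-0.002941, -0.003145) = 223.1° ≈ 223°.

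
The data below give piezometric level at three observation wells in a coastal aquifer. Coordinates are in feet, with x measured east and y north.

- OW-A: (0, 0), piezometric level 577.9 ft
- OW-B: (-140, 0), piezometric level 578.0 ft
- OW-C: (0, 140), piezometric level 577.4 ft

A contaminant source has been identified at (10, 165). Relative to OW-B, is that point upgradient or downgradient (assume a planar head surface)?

∂h/∂x = (578.0 − 577.9) / (-140 − 0) = -0.0007143
∂h/∂y = (577.4 − 577.9) / (140 − 0) = -0.003571
Head at (10, 165) = 577.9 + (-0.0007143)·(10) + (-0.003571)·(165) = 577.30 ft.
That is lower than the 578.0 ft at OW-B, so the point is downgradient.

downgradient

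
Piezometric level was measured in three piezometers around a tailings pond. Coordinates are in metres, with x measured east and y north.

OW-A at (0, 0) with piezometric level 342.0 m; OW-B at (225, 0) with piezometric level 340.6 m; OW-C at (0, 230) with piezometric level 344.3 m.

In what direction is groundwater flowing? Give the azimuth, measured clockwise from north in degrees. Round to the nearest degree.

∂h/∂x = (340.6 − 342.0) / (225 − 0) = -0.006222
∂h/∂y = (344.3 − 342.0) / (230 − 0) = +0.01000
Flow direction (−∇h) has components (+0.006222 E, -0.01000 N).
Azimuth = atan2(E, N) = atan2(+0.006222, -0.01000) = 148.1° ≈ 148°.

148°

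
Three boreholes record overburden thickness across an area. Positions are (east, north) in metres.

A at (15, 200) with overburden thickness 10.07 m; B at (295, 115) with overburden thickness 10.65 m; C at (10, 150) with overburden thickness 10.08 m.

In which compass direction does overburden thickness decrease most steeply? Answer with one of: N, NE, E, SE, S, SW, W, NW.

W

With d = a·x + b·y + c and A as origin, the differences give:
  280·a + (-85)·b = +0.58
  (-5)·a + (-50)·b = +0.01
Eliminate b (×(-50) and ×(-85), subtract): -14425·a = -28.150 → a = ∂d/∂x = +0.001951
Back-substitute: b = ∂d/∂y = -0.0003951.
Steepest decrease is along −∇f = (-0.001951 E, +0.0003951 N) → west.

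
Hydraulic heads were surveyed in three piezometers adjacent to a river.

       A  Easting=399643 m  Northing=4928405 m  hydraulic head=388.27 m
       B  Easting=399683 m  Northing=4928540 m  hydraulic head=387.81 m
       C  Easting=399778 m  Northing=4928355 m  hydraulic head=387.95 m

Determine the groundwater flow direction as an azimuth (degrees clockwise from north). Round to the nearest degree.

Taking A as reference: B−A = (40, 135, -0.46); C−A = (135, -50, -0.32).
Solve a·Δx + b·Δy = Δh: det = 40·(-50) − 135·135 = -20225.
∂h/∂x = [(-0.46)·(-50) − (-0.32)·135] / -20225 = -0.003273
∂h/∂y = [40·(-0.32) − 135·(-0.46)] / -20225 = -0.002438
Flow direction (−∇h) has components (+0.003273 E, +0.002438 N).
Azimuth = atan2(E, N) = atan2(+0.003273, +0.002438) = 53.3° ≈ 053°.

053°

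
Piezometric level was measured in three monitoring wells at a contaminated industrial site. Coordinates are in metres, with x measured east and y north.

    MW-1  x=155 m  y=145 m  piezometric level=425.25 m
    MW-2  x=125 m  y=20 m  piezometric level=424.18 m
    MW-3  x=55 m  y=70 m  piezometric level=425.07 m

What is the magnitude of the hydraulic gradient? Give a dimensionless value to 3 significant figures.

With h = a·x + b·y + c and MW-1 as origin, the differences give:
  (-30)·a + (-125)·b = -1.07
  (-100)·a + (-75)·b = -0.18
Eliminate b (×(-75) and ×(-125), subtract): -10250·a = 57.750 → a = ∂h/∂x = -0.005634
Back-substitute: b = ∂h/∂y = +0.009912.
|∇h| = √(-0.005634² + 0.009912²) = 0.0114

0.0114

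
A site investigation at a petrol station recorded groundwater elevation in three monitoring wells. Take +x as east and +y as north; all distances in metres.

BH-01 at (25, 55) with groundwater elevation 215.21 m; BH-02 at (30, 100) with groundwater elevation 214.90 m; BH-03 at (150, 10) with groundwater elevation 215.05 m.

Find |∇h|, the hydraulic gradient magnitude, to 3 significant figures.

0.00743

Taking BH-01 as reference: BH-02−BH-01 = (5, 45, -0.31); BH-03−BH-01 = (125, -45, -0.16).
Determinant of the coordinate differences = 5·(-45) − 125·45 = -5850.
∂h/∂x = [(-0.31)·(-45) − (-0.16)·45] / -5850 = -0.003615
∂h/∂y = [5·(-0.16) − 125·(-0.31)] / -5850 = -0.006487
|∇h| = √(-0.003615² + -0.006487²) = 0.007426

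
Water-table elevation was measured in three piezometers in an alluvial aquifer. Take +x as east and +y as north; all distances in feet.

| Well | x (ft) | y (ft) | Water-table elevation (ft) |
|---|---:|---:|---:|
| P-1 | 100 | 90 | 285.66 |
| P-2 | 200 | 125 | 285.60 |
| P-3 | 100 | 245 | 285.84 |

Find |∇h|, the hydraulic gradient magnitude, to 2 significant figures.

0.0015

Differences from P-1: to P-2 (Δx, Δy, Δh) = (100, 35, -0.06); to P-3 = (0, 155, +0.18).
Determinant of the coordinate differences = 100·155 − 0·35 = 15500.
∂h/∂x = [(-0.06)·155 − (+0.18)·35] / 15500 = -0.001006
∂h/∂y = [100·(+0.18) − 0·(-0.06)] / 15500 = +0.001161
|∇h| = √(-0.001006² + 0.001161²) = 0.001536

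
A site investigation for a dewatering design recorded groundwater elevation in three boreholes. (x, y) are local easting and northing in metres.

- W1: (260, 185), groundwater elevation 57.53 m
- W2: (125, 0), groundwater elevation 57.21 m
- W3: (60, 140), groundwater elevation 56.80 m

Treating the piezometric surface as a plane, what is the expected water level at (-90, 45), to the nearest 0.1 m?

56.3 m

Taking W1 as reference: W2−W1 = (-135, -185, -0.32); W3−W1 = (-200, -45, -0.73).
Solve a·Δx + b·Δy = Δh: det = (-135)·(-45) − (-200)·(-185) = -30925.
∂h/∂x = [(-0.32)·(-45) − (-0.73)·(-185)] / -30925 = +0.003901
∂h/∂y = [(-135)·(-0.73) − (-200)·(-0.32)] / -30925 = -0.001117
h(-90, 45) = 57.53 + (+0.003901)·(-350) + (-0.001117)·(-140) = 57.53 -1.365 +0.156 = 56.321 m.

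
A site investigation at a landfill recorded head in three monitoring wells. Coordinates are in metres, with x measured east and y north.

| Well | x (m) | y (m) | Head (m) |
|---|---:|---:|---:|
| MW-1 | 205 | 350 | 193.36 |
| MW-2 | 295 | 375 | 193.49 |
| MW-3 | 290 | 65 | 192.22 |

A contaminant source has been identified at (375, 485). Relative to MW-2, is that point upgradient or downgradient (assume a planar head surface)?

upgradient

Differences from MW-1: to MW-2 (Δx, Δy, Δh) = (90, 25, +0.13); to MW-3 = (85, -285, -1.14).
Determinant of the coordinate differences = 90·(-285) − 85·25 = -27775.
∂h/∂x = [(+0.13)·(-285) − (-1.14)·25] / -27775 = +0.0003078
∂h/∂y = [90·(-1.14) − 85·(+0.13)] / -27775 = +0.004092
Head at (375, 485) = 193.36 + (+0.0003078)·(170) + (+0.004092)·(135) = 193.96 m.
That is higher than the 193.49 m at MW-2, so the point is upgradient.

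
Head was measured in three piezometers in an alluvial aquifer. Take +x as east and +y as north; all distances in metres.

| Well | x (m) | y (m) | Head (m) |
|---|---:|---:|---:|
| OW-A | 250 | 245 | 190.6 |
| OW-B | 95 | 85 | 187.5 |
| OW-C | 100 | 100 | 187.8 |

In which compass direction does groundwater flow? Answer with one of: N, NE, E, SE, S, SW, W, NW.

Taking OW-A as reference: OW-B−OW-A = (-155, -160, -3.1); OW-C−OW-A = (-150, -145, -2.8).
Determinant of the coordinate differences = (-155)·(-145) − (-150)·(-160) = -1525.
∂h/∂x = [(-3.1)·(-145) − (-2.8)·(-160)] / -1525 = -0.0009836
∂h/∂y = [(-155)·(-2.8) − (-150)·(-3.1)] / -1525 = +0.02033
Flow = −∇h = (+0.0009836 east, -0.02033 north), which points south.

S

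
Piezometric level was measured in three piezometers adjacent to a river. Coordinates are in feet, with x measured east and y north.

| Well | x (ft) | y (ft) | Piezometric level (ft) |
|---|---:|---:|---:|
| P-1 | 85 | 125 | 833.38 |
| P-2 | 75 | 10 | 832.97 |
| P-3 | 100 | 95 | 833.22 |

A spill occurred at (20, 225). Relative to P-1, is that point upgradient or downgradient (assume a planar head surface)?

Taking P-1 as reference: P-2−P-1 = (-10, -115, -0.41); P-3−P-1 = (15, -30, -0.16).
Determinant of the coordinate differences = (-10)·(-30) − 15·(-115) = 2025.
∂h/∂x = [(-0.41)·(-30) − (-0.16)·(-115)] / 2025 = -0.003012
∂h/∂y = [(-10)·(-0.16) − 15·(-0.41)] / 2025 = +0.003827
Head at (20, 225) = 833.38 + (-0.003012)·(-65) + (+0.003827)·(100) = 833.96 ft.
That is higher than the 833.38 ft at P-1, so the point is upgradient.

upgradient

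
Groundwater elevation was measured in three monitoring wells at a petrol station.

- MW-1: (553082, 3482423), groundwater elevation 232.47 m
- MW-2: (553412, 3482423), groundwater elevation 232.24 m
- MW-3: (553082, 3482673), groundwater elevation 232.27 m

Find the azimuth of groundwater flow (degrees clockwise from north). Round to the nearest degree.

∂h/∂x = (232.24 − 232.47) / (553412 − 553082) = -0.0006970
∂h/∂y = (232.27 − 232.47) / (3482673 − 3482423) = -0.0008000
Flow direction (−∇h) has components (+0.0006970 E, +0.0008000 N).
Azimuth = atan2(E, N) = atan2(+0.0006970, +0.0008000) = 41.1° ≈ 041°.

041°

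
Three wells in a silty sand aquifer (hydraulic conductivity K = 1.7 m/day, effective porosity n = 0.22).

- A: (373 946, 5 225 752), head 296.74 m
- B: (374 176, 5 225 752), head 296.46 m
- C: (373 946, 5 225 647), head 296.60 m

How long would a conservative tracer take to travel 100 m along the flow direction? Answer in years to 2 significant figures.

∂h/∂x = (296.46 − 296.74) / (374176 − 373946) = -0.001217
∂h/∂y = (296.60 − 296.74) / (5225647 − 5225752) = +0.001333
|∇h| = √(-0.001217² + 0.001333²) = 0.001805
Seepage velocity v = K·i/n = 1.7 × 0.001805 / 0.22 = 0.01395 m/day.
t = 100 / 0.01395 = 7168 days = 19.6 years.

20 years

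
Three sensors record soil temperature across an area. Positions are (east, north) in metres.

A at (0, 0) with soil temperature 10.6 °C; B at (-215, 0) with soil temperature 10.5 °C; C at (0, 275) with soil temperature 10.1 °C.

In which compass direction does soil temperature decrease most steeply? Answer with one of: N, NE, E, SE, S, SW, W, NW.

N

∂T/∂x = (10.5 − 10.6) / (-215 − 0) = +0.0004651
∂T/∂y = (10.1 − 10.6) / (275 − 0) = -0.001818
Steepest decrease is along −∇f = (-0.0004651 E, +0.001818 N) → north.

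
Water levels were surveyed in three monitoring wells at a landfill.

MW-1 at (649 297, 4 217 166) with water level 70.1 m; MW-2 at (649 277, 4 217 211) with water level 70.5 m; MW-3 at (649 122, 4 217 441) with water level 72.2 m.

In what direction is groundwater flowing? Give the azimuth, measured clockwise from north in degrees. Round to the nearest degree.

209°

Taking MW-1 as reference: MW-2−MW-1 = (-20, 45, +0.4); MW-3−MW-1 = (-175, 275, +2.1).
Determinant of the coordinate differences = (-20)·275 − (-175)·45 = 2375.
∂h/∂x = [(+0.4)·275 − (+2.1)·45] / 2375 = +0.006526
∂h/∂y = [(-20)·(+2.1) − (-175)·(+0.4)] / 2375 = +0.01179
Flow direction (−∇h) has components (-0.006526 E, -0.01179 N).
Azimuth = atan2(E, N) = atan2(-0.006526, -0.01179) = 209.0° ≈ 209°.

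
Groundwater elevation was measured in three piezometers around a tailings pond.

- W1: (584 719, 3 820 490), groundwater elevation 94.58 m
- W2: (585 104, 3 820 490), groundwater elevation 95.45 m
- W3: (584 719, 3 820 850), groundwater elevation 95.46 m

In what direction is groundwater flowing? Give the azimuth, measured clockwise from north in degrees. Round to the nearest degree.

∂h/∂x = (95.45 − 94.58) / (585104 − 584719) = +0.002260
∂h/∂y = (95.46 − 94.58) / (3820850 − 3820490) = +0.002444
Flow direction (−∇h) has components (-0.002260 E, -0.002444 N).
Azimuth = atan2(E, N) = atan2(-0.002260, -0.002444) = 222.8° ≈ 223°.

223°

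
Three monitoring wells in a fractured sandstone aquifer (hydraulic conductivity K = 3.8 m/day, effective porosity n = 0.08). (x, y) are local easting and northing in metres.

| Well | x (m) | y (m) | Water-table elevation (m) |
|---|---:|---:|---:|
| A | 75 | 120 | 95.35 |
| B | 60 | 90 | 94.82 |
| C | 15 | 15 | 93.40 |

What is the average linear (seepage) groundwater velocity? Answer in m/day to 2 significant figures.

With h = a·x + b·y + c and A as origin, the differences give:
  (-15)·a + (-30)·b = -0.53
  (-60)·a + (-105)·b = -1.95
Eliminate b (×(-105) and ×(-30), subtract): -225·a = -2.850 → a = ∂h/∂x = +0.01267
Back-substitute: b = ∂h/∂y = +0.01133.
|∇h| = √(0.01267² + 0.01133²) = 0.017
Seepage velocity v = K·i/n = 3.8 × 0.017 / 0.08 = 0.8075 m/day.

0.81 m/day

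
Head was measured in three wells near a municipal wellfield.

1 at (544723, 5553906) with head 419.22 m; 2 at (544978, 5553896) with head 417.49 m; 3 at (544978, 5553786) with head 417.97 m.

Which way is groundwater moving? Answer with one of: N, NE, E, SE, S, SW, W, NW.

NE

Taking 1 as reference: 2−1 = (255, -10, -1.73); 3−1 = (255, -120, -1.25).
Determinant of the coordinate differences = 255·(-120) − 255·(-10) = -28050.
∂h/∂x = [(-1.73)·(-120) − (-1.25)·(-10)] / -28050 = -0.006955
∂h/∂y = [255·(-1.25) − 255·(-1.73)] / -28050 = -0.004364
Flow = −∇h = (+0.006955 east, +0.004364 north), which points northeast.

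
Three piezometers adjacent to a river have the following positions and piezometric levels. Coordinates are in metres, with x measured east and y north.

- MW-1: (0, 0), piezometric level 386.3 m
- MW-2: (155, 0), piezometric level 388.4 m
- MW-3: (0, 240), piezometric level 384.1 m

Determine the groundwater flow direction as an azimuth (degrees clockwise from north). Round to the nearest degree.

304°

∂h/∂x = (388.4 − 386.3) / (155 − 0) = +0.01355
∂h/∂y = (384.1 − 386.3) / (240 − 0) = -0.009167
Flow direction (−∇h) has components (-0.01355 E, +0.009167 N).
Azimuth = atan2(E, N) = atan2(-0.01355, +0.009167) = 304.1° ≈ 304°.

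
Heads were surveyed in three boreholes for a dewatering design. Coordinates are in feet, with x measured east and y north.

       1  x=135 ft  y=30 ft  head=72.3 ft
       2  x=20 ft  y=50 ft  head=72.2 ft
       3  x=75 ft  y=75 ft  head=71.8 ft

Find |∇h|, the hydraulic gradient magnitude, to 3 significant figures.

With h = a·x + b·y + c and 1 as origin, the differences give:
  (-115)·a + 20·b = -0.1
  (-60)·a + 45·b = -0.5
Eliminate b (×45 and ×20, subtract): -3975·a = 5.50 → a = ∂h/∂x = -0.001384
Back-substitute: b = ∂h/∂y = -0.01296.
|∇h| = √(-0.001384² + -0.01296²) = 0.01303

0.0130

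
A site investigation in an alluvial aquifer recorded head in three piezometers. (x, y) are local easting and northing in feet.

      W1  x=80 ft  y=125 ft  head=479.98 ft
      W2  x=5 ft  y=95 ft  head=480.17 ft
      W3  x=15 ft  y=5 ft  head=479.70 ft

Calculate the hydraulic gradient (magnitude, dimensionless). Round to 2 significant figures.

0.0065

Differences from W1: to W2 (Δx, Δy, Δh) = (-75, -30, +0.19); to W3 = (-65, -120, -0.28).
Solve a·Δx + b·Δy = Δh: det = (-75)·(-120) − (-65)·(-30) = 7050.
∂h/∂x = [(+0.19)·(-120) − (-0.28)·(-30)] / 7050 = -0.004426
∂h/∂y = [(-75)·(-0.28) − (-65)·(+0.19)] / 7050 = +0.004730
|∇h| = √(-0.004426² + 0.004730²) = 0.006478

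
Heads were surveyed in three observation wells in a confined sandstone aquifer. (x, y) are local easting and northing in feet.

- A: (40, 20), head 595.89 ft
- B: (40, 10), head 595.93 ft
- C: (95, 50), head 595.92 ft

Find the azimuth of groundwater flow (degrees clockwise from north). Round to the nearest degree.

326°

Taking A as reference: B−A = (0, -10, +0.04); C−A = (55, 30, +0.03).
Solve a·Δx + b·Δy = Δh: det = 0·30 − 55·(-10) = 550.
∂h/∂x = [(+0.04)·30 − (+0.03)·(-10)] / 550 = +0.002727
∂h/∂y = [0·(+0.03) − 55·(+0.04)] / 550 = -0.004000
Flow direction (−∇h) has components (-0.002727 E, +0.004000 N).
Azimuth = atan2(E, N) = atan2(-0.002727, +0.004000) = 325.7° ≈ 326°.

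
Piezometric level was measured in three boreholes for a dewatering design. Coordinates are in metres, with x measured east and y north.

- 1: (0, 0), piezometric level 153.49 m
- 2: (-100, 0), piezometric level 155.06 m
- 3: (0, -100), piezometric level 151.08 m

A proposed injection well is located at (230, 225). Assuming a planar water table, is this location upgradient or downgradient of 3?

∂h/∂x = (155.06 − 153.49) / (-100 − 0) = -0.01570
∂h/∂y = (151.08 − 153.49) / (-100 − 0) = +0.02410
Head at (230, 225) = 153.49 + (-0.01570)·(230) + (+0.02410)·(225) = 155.30 m.
That is higher than the 151.08 m at 3, so the point is upgradient.

upgradient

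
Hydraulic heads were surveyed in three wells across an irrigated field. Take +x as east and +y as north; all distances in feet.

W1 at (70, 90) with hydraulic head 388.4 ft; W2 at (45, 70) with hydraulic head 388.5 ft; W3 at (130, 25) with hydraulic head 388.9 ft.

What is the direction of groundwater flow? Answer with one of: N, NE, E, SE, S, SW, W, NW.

Three-point gradient (reference W1): Δ to W2 = (-25, -20, +0.1), Δ to W3 = (60, -65, +0.5).
∂h/∂x = +0.001239, ∂h/∂y = -0.006549 (det = 2825).
Flow = −∇h = (-0.001239 east, +0.006549 north), which points north.

N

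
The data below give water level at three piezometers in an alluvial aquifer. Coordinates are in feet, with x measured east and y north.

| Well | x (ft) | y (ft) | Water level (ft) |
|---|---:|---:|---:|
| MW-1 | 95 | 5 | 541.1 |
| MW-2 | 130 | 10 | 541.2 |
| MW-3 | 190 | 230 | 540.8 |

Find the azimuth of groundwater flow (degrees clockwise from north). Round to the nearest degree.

310°

Taking MW-1 as reference: MW-2−MW-1 = (35, 5, +0.1); MW-3−MW-1 = (95, 225, -0.3).
Determinant of the coordinate differences = 35·225 − 95·5 = 7400.
∂h/∂x = [(+0.1)·225 − (-0.3)·5] / 7400 = +0.003243
∂h/∂y = [35·(-0.3) − 95·(+0.1)] / 7400 = -0.002703
Flow direction (−∇h) has components (-0.003243 E, +0.002703 N).
Azimuth = atan2(E, N) = atan2(-0.003243, +0.002703) = 309.8° ≈ 310°.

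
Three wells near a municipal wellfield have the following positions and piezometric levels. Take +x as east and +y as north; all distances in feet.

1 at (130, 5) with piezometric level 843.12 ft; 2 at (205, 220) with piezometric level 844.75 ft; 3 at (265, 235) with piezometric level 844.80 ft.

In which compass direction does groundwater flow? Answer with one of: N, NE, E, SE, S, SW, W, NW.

Taking 1 as reference: 2−1 = (75, 215, +1.63); 3−1 = (135, 230, +1.68).
Determinant of the coordinate differences = 75·230 − 135·215 = -11775.
∂h/∂x = [(+1.63)·230 − (+1.68)·215] / -11775 = -0.001163
∂h/∂y = [75·(+1.68) − 135·(+1.63)] / -11775 = +0.007987
Flow = −∇h = (+0.001163 east, -0.007987 north), which points south.

S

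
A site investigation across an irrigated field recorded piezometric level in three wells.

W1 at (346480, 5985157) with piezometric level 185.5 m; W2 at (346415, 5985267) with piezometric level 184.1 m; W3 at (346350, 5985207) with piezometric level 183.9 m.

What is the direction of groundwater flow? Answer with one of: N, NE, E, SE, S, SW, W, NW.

NW

With h = a·x + b·y + c and W1 as origin, the differences give:
  (-65)·a + 110·b = -1.4
  (-130)·a + 50·b = -1.6
Eliminate b (×50 and ×110, subtract): 11050·a = 106.00 → a = ∂h/∂x = +0.009593
Back-substitute: b = ∂h/∂y = -0.007059.
Flow = −∇h = (-0.009593 east, +0.007059 north), which points northwest.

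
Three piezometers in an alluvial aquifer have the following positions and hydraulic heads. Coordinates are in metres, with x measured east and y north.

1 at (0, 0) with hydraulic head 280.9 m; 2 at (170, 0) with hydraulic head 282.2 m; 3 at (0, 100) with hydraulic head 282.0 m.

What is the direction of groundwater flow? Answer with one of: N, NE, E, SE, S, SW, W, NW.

SW

∂h/∂x = (282.2 − 280.9) / (170 − 0) = +0.007647
∂h/∂y = (282.0 − 280.9) / (100 − 0) = +0.01100
Flow = −∇h = (-0.007647 east, -0.01100 north), which points southwest.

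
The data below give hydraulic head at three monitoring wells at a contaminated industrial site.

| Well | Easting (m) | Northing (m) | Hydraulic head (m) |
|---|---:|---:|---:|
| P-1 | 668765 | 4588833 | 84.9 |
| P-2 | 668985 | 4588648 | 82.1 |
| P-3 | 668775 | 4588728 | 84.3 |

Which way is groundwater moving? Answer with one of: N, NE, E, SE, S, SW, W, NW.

SE

Differences from P-1: to P-2 (Δx, Δy, Δh) = (220, -185, -2.8); to P-3 = (10, -105, -0.6).
Determinant of the coordinate differences = 220·(-105) − 10·(-185) = -21250.
∂h/∂x = [(-2.8)·(-105) − (-0.6)·(-185)] / -21250 = -0.008612
∂h/∂y = [220·(-0.6) − 10·(-2.8)] / -21250 = +0.004894
Flow = −∇h = (+0.008612 east, -0.004894 north), which points southeast.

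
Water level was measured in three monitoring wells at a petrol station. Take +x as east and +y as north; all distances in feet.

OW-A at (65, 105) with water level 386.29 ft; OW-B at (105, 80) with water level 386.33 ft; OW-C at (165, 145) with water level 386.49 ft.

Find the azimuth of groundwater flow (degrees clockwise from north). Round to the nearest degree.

Taking OW-A as reference: OW-B−OW-A = (40, -25, +0.04); OW-C−OW-A = (100, 40, +0.20).
Solve a·Δx + b·Δy = Δh: det = 40·40 − 100·(-25) = 4100.
∂h/∂x = [(+0.04)·40 − (+0.20)·(-25)] / 4100 = +0.001610
∂h/∂y = [40·(+0.20) − 100·(+0.04)] / 4100 = +0.0009756
Flow direction (−∇h) has components (-0.001610 E, -0.0009756 N).
Azimuth = atan2(E, N) = atan2(-0.001610, -0.0009756) = 238.8° ≈ 239°.

239°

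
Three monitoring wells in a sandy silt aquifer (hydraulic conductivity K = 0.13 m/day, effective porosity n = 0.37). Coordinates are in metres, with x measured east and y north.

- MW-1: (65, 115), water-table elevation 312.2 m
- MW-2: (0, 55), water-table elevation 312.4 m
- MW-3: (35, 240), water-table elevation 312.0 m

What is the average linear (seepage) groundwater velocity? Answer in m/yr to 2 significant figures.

Differences from MW-1: to MW-2 (Δx, Δy, Δh) = (-65, -60, +0.2); to MW-3 = (-30, 125, -0.2).
Determinant of the coordinate differences = (-65)·125 − (-30)·(-60) = -9925.
∂h/∂x = [(+0.2)·125 − (-0.2)·(-60)] / -9925 = -0.001310
∂h/∂y = [(-65)·(-0.2) − (-30)·(+0.2)] / -9925 = -0.001914
|∇h| = √(-0.001310² + -0.001914²) = 0.002319
Seepage velocity v = K·i/n = 0.13 × 0.002319 / 0.37 = 0.0008148 m/day = 0.2976 m/yr.

0.30 m/yr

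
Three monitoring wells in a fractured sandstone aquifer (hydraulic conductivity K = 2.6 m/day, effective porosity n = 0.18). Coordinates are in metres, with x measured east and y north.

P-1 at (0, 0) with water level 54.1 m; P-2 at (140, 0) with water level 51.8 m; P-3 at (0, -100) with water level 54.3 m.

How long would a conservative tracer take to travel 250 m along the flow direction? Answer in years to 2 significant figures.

2.9 years

∂h/∂x = (51.8 − 54.1) / (140 − 0) = -0.01643
∂h/∂y = (54.3 − 54.1) / (-100 − 0) = -0.002000
|∇h| = √(-0.01643² + -0.002000²) = 0.01655
Seepage velocity v = K·i/n = 2.6 × 0.01655 / 0.18 = 0.2391 m/day.
t = 250 / 0.2391 = 1046 days = 2.86 years.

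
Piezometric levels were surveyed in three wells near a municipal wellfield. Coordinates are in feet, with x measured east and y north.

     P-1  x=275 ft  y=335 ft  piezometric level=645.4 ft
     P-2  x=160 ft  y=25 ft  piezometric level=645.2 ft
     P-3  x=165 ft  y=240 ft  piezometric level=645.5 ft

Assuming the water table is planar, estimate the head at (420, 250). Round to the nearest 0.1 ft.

Differences from P-1: to P-2 (Δx, Δy, Δh) = (-115, -310, -0.2); to P-3 = (-110, -95, +0.1).
Solve a·Δx + b·Δy = Δh: det = (-115)·(-95) − (-110)·(-310) = -23175.
∂h/∂x = [(-0.2)·(-95) − (+0.1)·(-310)] / -23175 = -0.002157
∂h/∂y = [(-115)·(+0.1) − (-110)·(-0.2)] / -23175 = +0.001446
h(420, 250) = 645.4 + (-0.002157)·(145) + (+0.001446)·(-85) = 645.4 -0.313 -0.123 = 644.964 ft.

645.0 ft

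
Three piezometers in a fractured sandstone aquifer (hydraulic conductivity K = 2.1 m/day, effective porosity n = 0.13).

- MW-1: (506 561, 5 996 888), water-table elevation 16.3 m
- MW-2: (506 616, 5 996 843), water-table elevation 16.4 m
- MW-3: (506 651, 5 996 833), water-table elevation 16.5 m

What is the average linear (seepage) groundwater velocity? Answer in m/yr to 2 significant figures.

23 m/yr

Three-point gradient (reference MW-1): Δ to MW-2 = (55, -45, +0.1), Δ to MW-3 = (90, -55, +0.2).
∂h/∂x = +0.003415, ∂h/∂y = +0.001951 (det = 1025).
|∇h| = √(0.003415² + 0.001951²) = 0.003933
Seepage velocity v = K·i/n = 2.1 × 0.003933 / 0.13 = 0.06353 m/day = 23.2 m/yr.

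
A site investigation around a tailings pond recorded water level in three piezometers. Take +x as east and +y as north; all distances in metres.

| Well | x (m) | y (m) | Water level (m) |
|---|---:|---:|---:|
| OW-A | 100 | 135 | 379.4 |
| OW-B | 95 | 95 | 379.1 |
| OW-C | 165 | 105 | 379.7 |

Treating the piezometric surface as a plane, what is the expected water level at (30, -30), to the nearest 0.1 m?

377.8 m

With h = a·x + b·y + c and OW-A as origin, the differences give:
  (-5)·a + (-40)·b = -0.3
  65·a + (-30)·b = +0.3
Eliminate b (×(-30) and ×(-40), subtract): 2750·a = 21.00 → a = ∂h/∂x = +0.007636
Back-substitute: b = ∂h/∂y = +0.006545.
h(30, -30) = 379.4 + (+0.007636)·(-70) + (+0.006545)·(-165) = 379.4 -0.535 -1.080 = 377.785 m.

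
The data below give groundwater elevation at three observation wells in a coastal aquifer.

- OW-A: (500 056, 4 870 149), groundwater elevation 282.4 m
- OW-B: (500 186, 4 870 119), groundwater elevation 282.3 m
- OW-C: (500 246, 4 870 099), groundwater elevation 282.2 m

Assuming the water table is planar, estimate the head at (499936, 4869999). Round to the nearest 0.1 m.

Taking OW-A as reference: OW-B−OW-A = (130, -30, -0.1); OW-C−OW-A = (190, -50, -0.2).
Solve a·Δx + b·Δy = Δh: det = 130·(-50) − 190·(-30) = -800.
∂h/∂x = [(-0.1)·(-50) − (-0.2)·(-30)] / -800 = +0.001250
∂h/∂y = [130·(-0.2) − 190·(-0.1)] / -800 = +0.008750
h(499936, 4869999) = 282.4 + (+0.001250)·(-120) + (+0.008750)·(-150) = 282.4 -0.150 -1.313 = 280.938 m.

280.9 m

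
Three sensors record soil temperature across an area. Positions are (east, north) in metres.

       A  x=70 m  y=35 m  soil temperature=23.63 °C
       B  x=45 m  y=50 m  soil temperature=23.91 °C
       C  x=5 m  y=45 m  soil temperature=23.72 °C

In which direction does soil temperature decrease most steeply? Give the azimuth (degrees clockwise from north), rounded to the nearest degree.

With T = a·x + b·y + c and A as origin, the differences give:
  (-25)·a + 15·b = +0.28
  (-65)·a + 10·b = +0.09
Eliminate b (×10 and ×15, subtract): 725·a = 1.450 → a = ∂T/∂x = +0.002000
Back-substitute: b = ∂T/∂y = +0.02200.
Steepest decrease is along −∇f: components (-0.002000 E, -0.02200 N).
Azimuth = atan2(-0.002000, -0.02200) = 185.2° ≈ 185°.

185°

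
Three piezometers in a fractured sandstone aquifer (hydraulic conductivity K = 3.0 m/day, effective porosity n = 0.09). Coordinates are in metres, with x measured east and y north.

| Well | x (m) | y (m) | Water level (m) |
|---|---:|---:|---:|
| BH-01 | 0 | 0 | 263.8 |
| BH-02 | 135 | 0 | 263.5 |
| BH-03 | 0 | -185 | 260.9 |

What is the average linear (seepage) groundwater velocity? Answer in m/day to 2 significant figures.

0.53 m/day

∂h/∂x = (263.5 − 263.8) / (135 − 0) = -0.002222
∂h/∂y = (260.9 − 263.8) / (-185 − 0) = +0.01568
|∇h| = √(-0.002222² + 0.01568²) = 0.01584
Seepage velocity v = K·i/n = 3.0 × 0.01584 / 0.09 = 0.528 m/day.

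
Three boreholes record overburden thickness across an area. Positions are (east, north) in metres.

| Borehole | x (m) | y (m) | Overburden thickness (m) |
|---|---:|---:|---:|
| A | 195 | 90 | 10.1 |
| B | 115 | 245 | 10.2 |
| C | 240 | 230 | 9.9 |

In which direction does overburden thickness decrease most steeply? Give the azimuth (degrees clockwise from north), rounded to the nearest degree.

Taking A as reference: B−A = (-80, 155, +0.1); C−A = (45, 140, -0.2).
Solve a·Δx + b·Δy = Δd: det = (-80)·140 − 45·155 = -18175.
∂d/∂x = [(+0.1)·140 − (-0.2)·155] / -18175 = -0.002476
∂d/∂y = [(-80)·(-0.2) − 45·(+0.1)] / -18175 = -0.0006327
Steepest decrease is along −∇f: components (+0.002476 E, +0.0006327 N).
Azimuth = atan2(+0.002476, +0.0006327) = 75.7° ≈ 076°.

076°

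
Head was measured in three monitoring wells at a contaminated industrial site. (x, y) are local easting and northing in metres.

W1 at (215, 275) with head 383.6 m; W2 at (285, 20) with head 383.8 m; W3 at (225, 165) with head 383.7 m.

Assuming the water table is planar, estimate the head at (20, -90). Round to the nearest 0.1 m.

Three-point gradient (reference W1): Δ to W2 = (70, -255, +0.2), Δ to W3 = (10, -110, +0.1).
∂h/∂x = -0.0006796, ∂h/∂y = -0.0009709 (det = -5150).
h(20, -90) = 383.6 + (-0.0006796)·(-195) + (-0.0009709)·(-365) = 383.6 +0.133 +0.354 = 384.087 m.

384.1 m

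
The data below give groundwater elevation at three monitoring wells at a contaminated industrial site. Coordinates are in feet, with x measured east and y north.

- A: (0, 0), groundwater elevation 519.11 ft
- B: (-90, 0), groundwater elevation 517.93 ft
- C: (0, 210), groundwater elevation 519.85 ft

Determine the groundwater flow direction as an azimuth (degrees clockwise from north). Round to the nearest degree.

∂h/∂x = (517.93 − 519.11) / (-90 − 0) = +0.01311
∂h/∂y = (519.85 − 519.11) / (210 − 0) = +0.003524
Flow direction (−∇h) has components (-0.01311 E, -0.003524 N).
Azimuth = atan2(E, N) = atan2(-0.01311, -0.003524) = 255.0° ≈ 255°.

255°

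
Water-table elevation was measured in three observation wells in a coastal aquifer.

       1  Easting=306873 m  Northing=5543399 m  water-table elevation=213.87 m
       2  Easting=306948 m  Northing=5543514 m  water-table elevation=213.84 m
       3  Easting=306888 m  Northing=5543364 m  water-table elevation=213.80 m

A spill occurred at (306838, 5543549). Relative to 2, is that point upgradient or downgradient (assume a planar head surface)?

Differences from 1: to 2 (Δx, Δy, Δh) = (75, 115, -0.03); to 3 = (15, -35, -0.07).
Solve a·Δx + b·Δy = Δh: det = 75·(-35) − 15·115 = -4350.
∂h/∂x = [(-0.03)·(-35) − (-0.07)·115] / -4350 = -0.002092
∂h/∂y = [75·(-0.07) − 15·(-0.03)] / -4350 = +0.001103
Head at (306838, 5543549) = 213.87 + (-0.002092)·(-35) + (+0.001103)·(150) = 214.11 m.
That is higher than the 213.84 m at 2, so the point is upgradient.

upgradient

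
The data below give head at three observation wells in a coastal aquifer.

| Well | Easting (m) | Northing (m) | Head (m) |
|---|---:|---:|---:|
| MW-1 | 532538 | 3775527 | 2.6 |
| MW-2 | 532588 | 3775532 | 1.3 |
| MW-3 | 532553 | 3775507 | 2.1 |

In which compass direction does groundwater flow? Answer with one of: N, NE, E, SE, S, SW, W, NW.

With h = a·x + b·y + c and MW-1 as origin, the differences give:
  50·a + 5·b = -1.3
  15·a + (-20)·b = -0.5
Eliminate b (×(-20) and ×5, subtract): -1075·a = 28.50 → a = ∂h/∂x = -0.02651
Back-substitute: b = ∂h/∂y = +0.005116.
Flow = −∇h = (+0.02651 east, -0.005116 north), which points east.

E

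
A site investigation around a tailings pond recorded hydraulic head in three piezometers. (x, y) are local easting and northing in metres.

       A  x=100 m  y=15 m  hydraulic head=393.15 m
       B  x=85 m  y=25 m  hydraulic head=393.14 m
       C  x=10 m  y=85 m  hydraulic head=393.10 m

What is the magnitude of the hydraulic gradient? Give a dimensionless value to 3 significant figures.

0.00167

Taking A as reference: B−A = (-15, 10, -0.01); C−A = (-90, 70, -0.05).
Determinant of the coordinate differences = (-15)·70 − (-90)·10 = -150.
∂h/∂x = [(-0.01)·70 − (-0.05)·10] / -150 = +0.001333
∂h/∂y = [(-15)·(-0.05) − (-90)·(-0.01)] / -150 = +0.0010000
|∇h| = √(0.001333² + 0.0010000²) = 0.001666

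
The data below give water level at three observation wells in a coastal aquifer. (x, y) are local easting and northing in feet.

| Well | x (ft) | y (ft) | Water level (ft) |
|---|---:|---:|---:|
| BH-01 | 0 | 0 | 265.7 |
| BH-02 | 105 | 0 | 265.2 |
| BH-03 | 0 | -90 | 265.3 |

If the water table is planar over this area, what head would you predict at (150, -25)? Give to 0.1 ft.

264.9 ft

∂h/∂x = (265.2 − 265.7) / (105 − 0) = -0.004762
∂h/∂y = (265.3 − 265.7) / (-90 − 0) = +0.004444
h(150, -25) = 265.7 + (-0.004762)·(150) + (+0.004444)·(-25) = 265.7 -0.714 -0.111 = 264.875 ft.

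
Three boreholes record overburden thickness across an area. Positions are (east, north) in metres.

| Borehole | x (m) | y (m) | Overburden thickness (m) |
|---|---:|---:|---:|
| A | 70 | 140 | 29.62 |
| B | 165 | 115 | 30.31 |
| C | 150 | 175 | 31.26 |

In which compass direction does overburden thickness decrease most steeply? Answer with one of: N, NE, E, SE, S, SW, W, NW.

Differences from A: to B (Δx, Δy, Δh) = (95, -25, +0.69); to C = (80, 35, +1.64).
Determinant of the coordinate differences = 95·35 − 80·(-25) = 5325.
∂d/∂x = [(+0.69)·35 − (+1.64)·(-25)] / 5325 = +0.01223
∂d/∂y = [95·(+1.64) − 80·(+0.69)] / 5325 = +0.01889
Steepest decrease is along −∇f = (-0.01223 E, -0.01889 N) → southwest.

SW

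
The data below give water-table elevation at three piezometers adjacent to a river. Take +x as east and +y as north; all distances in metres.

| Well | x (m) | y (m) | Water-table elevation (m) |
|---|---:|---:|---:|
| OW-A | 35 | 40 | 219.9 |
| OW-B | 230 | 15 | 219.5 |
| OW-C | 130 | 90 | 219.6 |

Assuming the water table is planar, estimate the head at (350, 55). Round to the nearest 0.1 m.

219.2 m

Three-point gradient (reference OW-A): Δ to OW-B = (195, -25, -0.4), Δ to OW-C = (95, 50, -0.3).
∂h/∂x = -0.002268, ∂h/∂y = -0.001691 (det = 12125).
h(350, 55) = 219.9 + (-0.002268)·(315) + (-0.001691)·(15) = 219.9 -0.714 -0.025 = 219.160 m.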